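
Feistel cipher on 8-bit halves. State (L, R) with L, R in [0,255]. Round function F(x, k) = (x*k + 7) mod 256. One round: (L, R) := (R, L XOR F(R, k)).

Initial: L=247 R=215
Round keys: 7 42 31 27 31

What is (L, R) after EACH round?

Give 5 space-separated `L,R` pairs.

Round 1 (k=7): L=215 R=31
Round 2 (k=42): L=31 R=202
Round 3 (k=31): L=202 R=98
Round 4 (k=27): L=98 R=151
Round 5 (k=31): L=151 R=50

Answer: 215,31 31,202 202,98 98,151 151,50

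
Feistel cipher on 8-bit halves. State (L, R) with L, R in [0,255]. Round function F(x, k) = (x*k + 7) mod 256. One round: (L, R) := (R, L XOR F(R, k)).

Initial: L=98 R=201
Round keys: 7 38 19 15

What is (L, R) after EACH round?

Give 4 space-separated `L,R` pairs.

Answer: 201,228 228,22 22,77 77,156

Derivation:
Round 1 (k=7): L=201 R=228
Round 2 (k=38): L=228 R=22
Round 3 (k=19): L=22 R=77
Round 4 (k=15): L=77 R=156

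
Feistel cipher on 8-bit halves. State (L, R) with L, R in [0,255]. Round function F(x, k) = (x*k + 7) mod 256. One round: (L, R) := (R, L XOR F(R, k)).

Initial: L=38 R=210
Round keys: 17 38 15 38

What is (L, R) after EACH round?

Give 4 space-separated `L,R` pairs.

Round 1 (k=17): L=210 R=223
Round 2 (k=38): L=223 R=243
Round 3 (k=15): L=243 R=155
Round 4 (k=38): L=155 R=250

Answer: 210,223 223,243 243,155 155,250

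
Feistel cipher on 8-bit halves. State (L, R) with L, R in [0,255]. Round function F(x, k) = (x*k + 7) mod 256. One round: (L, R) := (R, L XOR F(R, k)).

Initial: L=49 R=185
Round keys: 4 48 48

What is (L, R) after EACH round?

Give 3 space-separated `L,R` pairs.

Answer: 185,218 218,94 94,125

Derivation:
Round 1 (k=4): L=185 R=218
Round 2 (k=48): L=218 R=94
Round 3 (k=48): L=94 R=125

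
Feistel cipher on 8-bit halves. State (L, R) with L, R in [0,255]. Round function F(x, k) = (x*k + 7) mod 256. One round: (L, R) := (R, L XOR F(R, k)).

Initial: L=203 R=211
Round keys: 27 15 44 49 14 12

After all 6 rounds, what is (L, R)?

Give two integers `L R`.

Answer: 239 227

Derivation:
Round 1 (k=27): L=211 R=131
Round 2 (k=15): L=131 R=103
Round 3 (k=44): L=103 R=56
Round 4 (k=49): L=56 R=216
Round 5 (k=14): L=216 R=239
Round 6 (k=12): L=239 R=227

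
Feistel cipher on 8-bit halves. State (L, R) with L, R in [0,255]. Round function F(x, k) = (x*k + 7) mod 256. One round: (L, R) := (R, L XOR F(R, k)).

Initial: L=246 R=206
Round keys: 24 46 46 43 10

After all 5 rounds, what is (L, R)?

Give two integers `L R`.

Answer: 60 95

Derivation:
Round 1 (k=24): L=206 R=161
Round 2 (k=46): L=161 R=59
Round 3 (k=46): L=59 R=0
Round 4 (k=43): L=0 R=60
Round 5 (k=10): L=60 R=95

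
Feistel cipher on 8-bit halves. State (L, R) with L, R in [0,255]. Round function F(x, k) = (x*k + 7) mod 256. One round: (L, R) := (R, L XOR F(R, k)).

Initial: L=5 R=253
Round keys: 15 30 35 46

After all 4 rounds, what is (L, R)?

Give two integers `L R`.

Round 1 (k=15): L=253 R=223
Round 2 (k=30): L=223 R=212
Round 3 (k=35): L=212 R=220
Round 4 (k=46): L=220 R=91

Answer: 220 91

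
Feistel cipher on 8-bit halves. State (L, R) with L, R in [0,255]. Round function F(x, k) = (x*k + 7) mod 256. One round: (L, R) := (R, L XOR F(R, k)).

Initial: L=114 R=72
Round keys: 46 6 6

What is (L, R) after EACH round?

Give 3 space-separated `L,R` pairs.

Round 1 (k=46): L=72 R=133
Round 2 (k=6): L=133 R=109
Round 3 (k=6): L=109 R=16

Answer: 72,133 133,109 109,16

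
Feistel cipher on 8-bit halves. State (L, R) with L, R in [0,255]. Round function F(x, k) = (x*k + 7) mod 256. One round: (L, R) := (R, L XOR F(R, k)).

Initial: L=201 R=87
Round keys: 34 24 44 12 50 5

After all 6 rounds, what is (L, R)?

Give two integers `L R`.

Round 1 (k=34): L=87 R=92
Round 2 (k=24): L=92 R=240
Round 3 (k=44): L=240 R=27
Round 4 (k=12): L=27 R=187
Round 5 (k=50): L=187 R=150
Round 6 (k=5): L=150 R=78

Answer: 150 78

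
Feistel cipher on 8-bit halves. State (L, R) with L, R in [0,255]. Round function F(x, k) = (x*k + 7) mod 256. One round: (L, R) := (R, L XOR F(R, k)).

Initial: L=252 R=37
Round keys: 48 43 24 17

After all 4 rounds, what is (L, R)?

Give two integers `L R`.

Round 1 (k=48): L=37 R=11
Round 2 (k=43): L=11 R=197
Round 3 (k=24): L=197 R=116
Round 4 (k=17): L=116 R=126

Answer: 116 126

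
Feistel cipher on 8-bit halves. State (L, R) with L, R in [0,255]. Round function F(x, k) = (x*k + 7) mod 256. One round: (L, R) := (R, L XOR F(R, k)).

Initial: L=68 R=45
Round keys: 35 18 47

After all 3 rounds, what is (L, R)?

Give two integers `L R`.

Round 1 (k=35): L=45 R=106
Round 2 (k=18): L=106 R=86
Round 3 (k=47): L=86 R=187

Answer: 86 187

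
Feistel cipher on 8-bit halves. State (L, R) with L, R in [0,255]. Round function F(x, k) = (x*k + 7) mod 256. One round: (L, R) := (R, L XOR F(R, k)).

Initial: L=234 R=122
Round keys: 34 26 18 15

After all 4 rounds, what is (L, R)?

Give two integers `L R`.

Answer: 252 240

Derivation:
Round 1 (k=34): L=122 R=209
Round 2 (k=26): L=209 R=59
Round 3 (k=18): L=59 R=252
Round 4 (k=15): L=252 R=240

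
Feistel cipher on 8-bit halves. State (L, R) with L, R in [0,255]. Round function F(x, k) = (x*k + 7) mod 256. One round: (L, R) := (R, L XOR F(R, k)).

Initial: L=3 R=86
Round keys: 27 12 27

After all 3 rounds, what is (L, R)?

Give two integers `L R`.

Round 1 (k=27): L=86 R=26
Round 2 (k=12): L=26 R=105
Round 3 (k=27): L=105 R=0

Answer: 105 0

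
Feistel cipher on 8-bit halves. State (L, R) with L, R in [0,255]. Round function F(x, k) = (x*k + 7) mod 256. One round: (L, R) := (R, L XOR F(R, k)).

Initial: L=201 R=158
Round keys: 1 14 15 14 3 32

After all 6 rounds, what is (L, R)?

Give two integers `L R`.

Answer: 231 133

Derivation:
Round 1 (k=1): L=158 R=108
Round 2 (k=14): L=108 R=113
Round 3 (k=15): L=113 R=202
Round 4 (k=14): L=202 R=98
Round 5 (k=3): L=98 R=231
Round 6 (k=32): L=231 R=133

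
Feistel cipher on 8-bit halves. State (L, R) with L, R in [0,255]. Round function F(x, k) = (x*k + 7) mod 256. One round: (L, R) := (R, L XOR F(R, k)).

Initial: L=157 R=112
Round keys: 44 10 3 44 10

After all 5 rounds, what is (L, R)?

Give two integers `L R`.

Round 1 (k=44): L=112 R=218
Round 2 (k=10): L=218 R=251
Round 3 (k=3): L=251 R=34
Round 4 (k=44): L=34 R=36
Round 5 (k=10): L=36 R=77

Answer: 36 77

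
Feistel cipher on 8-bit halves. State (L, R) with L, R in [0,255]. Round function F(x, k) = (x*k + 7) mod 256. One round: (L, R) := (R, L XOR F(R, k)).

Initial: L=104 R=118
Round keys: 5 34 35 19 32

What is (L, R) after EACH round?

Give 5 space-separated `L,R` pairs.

Answer: 118,61 61,87 87,209 209,221 221,118

Derivation:
Round 1 (k=5): L=118 R=61
Round 2 (k=34): L=61 R=87
Round 3 (k=35): L=87 R=209
Round 4 (k=19): L=209 R=221
Round 5 (k=32): L=221 R=118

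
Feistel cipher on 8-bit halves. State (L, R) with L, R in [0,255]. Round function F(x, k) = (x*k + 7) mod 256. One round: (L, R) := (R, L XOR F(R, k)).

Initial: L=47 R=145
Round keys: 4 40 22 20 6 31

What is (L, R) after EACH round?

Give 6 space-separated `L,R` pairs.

Answer: 145,100 100,54 54,207 207,5 5,234 234,88

Derivation:
Round 1 (k=4): L=145 R=100
Round 2 (k=40): L=100 R=54
Round 3 (k=22): L=54 R=207
Round 4 (k=20): L=207 R=5
Round 5 (k=6): L=5 R=234
Round 6 (k=31): L=234 R=88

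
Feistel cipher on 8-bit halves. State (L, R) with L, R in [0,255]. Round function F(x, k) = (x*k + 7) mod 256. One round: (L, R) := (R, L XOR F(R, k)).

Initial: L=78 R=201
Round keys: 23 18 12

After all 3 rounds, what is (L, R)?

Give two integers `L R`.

Round 1 (k=23): L=201 R=88
Round 2 (k=18): L=88 R=254
Round 3 (k=12): L=254 R=183

Answer: 254 183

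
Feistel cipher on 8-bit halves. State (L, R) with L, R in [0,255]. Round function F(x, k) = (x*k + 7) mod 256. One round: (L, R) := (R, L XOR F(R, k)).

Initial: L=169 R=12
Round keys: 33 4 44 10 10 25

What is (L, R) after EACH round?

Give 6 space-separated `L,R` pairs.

Answer: 12,58 58,227 227,49 49,18 18,138 138,147

Derivation:
Round 1 (k=33): L=12 R=58
Round 2 (k=4): L=58 R=227
Round 3 (k=44): L=227 R=49
Round 4 (k=10): L=49 R=18
Round 5 (k=10): L=18 R=138
Round 6 (k=25): L=138 R=147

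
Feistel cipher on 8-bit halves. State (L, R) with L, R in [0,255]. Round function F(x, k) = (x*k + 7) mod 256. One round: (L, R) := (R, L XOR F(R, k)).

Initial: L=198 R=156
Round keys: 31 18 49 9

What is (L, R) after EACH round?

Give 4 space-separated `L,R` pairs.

Round 1 (k=31): L=156 R=45
Round 2 (k=18): L=45 R=173
Round 3 (k=49): L=173 R=9
Round 4 (k=9): L=9 R=245

Answer: 156,45 45,173 173,9 9,245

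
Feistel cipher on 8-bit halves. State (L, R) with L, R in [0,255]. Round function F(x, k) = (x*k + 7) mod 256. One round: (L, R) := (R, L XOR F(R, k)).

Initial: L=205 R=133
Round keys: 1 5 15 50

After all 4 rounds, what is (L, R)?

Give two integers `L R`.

Round 1 (k=1): L=133 R=65
Round 2 (k=5): L=65 R=201
Round 3 (k=15): L=201 R=143
Round 4 (k=50): L=143 R=60

Answer: 143 60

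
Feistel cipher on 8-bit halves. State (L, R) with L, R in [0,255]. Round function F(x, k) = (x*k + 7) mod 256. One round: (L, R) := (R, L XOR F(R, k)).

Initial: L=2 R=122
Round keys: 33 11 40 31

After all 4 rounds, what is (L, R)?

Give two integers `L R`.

Round 1 (k=33): L=122 R=195
Round 2 (k=11): L=195 R=18
Round 3 (k=40): L=18 R=20
Round 4 (k=31): L=20 R=97

Answer: 20 97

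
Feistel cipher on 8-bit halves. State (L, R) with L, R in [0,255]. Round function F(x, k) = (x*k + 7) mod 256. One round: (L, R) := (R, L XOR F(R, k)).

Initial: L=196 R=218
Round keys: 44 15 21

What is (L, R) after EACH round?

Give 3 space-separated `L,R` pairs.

Answer: 218,187 187,38 38,158

Derivation:
Round 1 (k=44): L=218 R=187
Round 2 (k=15): L=187 R=38
Round 3 (k=21): L=38 R=158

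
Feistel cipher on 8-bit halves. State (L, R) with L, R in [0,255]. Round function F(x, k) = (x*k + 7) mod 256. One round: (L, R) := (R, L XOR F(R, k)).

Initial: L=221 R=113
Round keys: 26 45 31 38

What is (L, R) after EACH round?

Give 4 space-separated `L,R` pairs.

Answer: 113,92 92,66 66,89 89,127

Derivation:
Round 1 (k=26): L=113 R=92
Round 2 (k=45): L=92 R=66
Round 3 (k=31): L=66 R=89
Round 4 (k=38): L=89 R=127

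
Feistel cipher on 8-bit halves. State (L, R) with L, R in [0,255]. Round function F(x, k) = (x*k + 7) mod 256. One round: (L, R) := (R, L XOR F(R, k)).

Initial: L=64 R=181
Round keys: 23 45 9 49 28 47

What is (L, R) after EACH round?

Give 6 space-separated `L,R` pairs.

Answer: 181,10 10,124 124,105 105,92 92,126 126,117

Derivation:
Round 1 (k=23): L=181 R=10
Round 2 (k=45): L=10 R=124
Round 3 (k=9): L=124 R=105
Round 4 (k=49): L=105 R=92
Round 5 (k=28): L=92 R=126
Round 6 (k=47): L=126 R=117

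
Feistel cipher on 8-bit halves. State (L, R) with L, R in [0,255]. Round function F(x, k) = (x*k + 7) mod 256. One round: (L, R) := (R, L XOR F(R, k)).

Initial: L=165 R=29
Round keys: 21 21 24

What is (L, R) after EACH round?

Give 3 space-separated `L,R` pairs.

Round 1 (k=21): L=29 R=205
Round 2 (k=21): L=205 R=197
Round 3 (k=24): L=197 R=178

Answer: 29,205 205,197 197,178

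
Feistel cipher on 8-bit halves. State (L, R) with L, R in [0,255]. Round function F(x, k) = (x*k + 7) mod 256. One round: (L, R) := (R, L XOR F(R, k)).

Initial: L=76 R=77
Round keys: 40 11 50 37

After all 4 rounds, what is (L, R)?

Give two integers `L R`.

Round 1 (k=40): L=77 R=67
Round 2 (k=11): L=67 R=165
Round 3 (k=50): L=165 R=2
Round 4 (k=37): L=2 R=244

Answer: 2 244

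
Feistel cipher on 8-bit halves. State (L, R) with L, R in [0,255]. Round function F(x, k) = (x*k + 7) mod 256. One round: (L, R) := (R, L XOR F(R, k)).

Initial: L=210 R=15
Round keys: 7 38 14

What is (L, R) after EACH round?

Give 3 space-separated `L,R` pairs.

Answer: 15,162 162,28 28,45

Derivation:
Round 1 (k=7): L=15 R=162
Round 2 (k=38): L=162 R=28
Round 3 (k=14): L=28 R=45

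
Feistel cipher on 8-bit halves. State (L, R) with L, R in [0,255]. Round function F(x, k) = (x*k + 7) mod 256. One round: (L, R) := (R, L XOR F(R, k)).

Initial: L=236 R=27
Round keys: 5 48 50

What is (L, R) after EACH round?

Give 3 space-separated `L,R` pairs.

Answer: 27,98 98,124 124,93

Derivation:
Round 1 (k=5): L=27 R=98
Round 2 (k=48): L=98 R=124
Round 3 (k=50): L=124 R=93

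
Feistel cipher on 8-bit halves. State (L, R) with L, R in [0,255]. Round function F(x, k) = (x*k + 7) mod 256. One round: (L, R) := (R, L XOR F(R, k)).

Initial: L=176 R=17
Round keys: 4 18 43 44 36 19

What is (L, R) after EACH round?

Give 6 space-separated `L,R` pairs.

Answer: 17,251 251,188 188,96 96,59 59,51 51,235

Derivation:
Round 1 (k=4): L=17 R=251
Round 2 (k=18): L=251 R=188
Round 3 (k=43): L=188 R=96
Round 4 (k=44): L=96 R=59
Round 5 (k=36): L=59 R=51
Round 6 (k=19): L=51 R=235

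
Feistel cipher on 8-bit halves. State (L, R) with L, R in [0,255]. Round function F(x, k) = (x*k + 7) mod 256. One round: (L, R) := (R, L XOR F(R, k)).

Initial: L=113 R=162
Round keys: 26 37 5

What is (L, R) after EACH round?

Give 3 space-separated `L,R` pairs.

Answer: 162,10 10,219 219,68

Derivation:
Round 1 (k=26): L=162 R=10
Round 2 (k=37): L=10 R=219
Round 3 (k=5): L=219 R=68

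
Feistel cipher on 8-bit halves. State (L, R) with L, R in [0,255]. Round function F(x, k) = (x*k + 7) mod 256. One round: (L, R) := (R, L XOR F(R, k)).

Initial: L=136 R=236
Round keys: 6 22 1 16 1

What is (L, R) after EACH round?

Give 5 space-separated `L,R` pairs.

Answer: 236,7 7,77 77,83 83,122 122,210

Derivation:
Round 1 (k=6): L=236 R=7
Round 2 (k=22): L=7 R=77
Round 3 (k=1): L=77 R=83
Round 4 (k=16): L=83 R=122
Round 5 (k=1): L=122 R=210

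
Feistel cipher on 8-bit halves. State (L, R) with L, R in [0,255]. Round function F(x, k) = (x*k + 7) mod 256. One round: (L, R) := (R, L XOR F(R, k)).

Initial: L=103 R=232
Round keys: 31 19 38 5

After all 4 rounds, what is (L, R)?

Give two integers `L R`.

Round 1 (k=31): L=232 R=120
Round 2 (k=19): L=120 R=7
Round 3 (k=38): L=7 R=105
Round 4 (k=5): L=105 R=19

Answer: 105 19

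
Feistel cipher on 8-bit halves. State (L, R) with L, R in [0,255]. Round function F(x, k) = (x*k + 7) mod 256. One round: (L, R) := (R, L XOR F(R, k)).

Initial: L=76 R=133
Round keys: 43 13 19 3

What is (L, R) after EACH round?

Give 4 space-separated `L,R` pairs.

Answer: 133,18 18,116 116,177 177,110

Derivation:
Round 1 (k=43): L=133 R=18
Round 2 (k=13): L=18 R=116
Round 3 (k=19): L=116 R=177
Round 4 (k=3): L=177 R=110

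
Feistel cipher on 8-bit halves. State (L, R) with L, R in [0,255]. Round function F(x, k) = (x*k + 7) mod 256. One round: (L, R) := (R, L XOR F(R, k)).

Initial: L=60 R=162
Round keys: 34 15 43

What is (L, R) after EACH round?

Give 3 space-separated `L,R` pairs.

Answer: 162,183 183,98 98,202

Derivation:
Round 1 (k=34): L=162 R=183
Round 2 (k=15): L=183 R=98
Round 3 (k=43): L=98 R=202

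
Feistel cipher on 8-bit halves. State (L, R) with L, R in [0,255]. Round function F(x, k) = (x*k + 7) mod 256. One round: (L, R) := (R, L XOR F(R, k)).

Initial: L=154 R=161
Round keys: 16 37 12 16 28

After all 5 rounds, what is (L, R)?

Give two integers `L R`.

Answer: 46 241

Derivation:
Round 1 (k=16): L=161 R=141
Round 2 (k=37): L=141 R=201
Round 3 (k=12): L=201 R=254
Round 4 (k=16): L=254 R=46
Round 5 (k=28): L=46 R=241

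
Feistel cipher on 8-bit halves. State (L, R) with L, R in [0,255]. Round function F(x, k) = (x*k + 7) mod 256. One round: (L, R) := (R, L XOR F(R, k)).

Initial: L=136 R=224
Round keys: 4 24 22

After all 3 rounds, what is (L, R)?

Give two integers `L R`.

Answer: 143 94

Derivation:
Round 1 (k=4): L=224 R=15
Round 2 (k=24): L=15 R=143
Round 3 (k=22): L=143 R=94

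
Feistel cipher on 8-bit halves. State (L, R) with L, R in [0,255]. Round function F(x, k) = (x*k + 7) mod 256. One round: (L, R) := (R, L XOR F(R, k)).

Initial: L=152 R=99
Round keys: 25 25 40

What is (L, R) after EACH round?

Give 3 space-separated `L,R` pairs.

Round 1 (k=25): L=99 R=42
Round 2 (k=25): L=42 R=66
Round 3 (k=40): L=66 R=125

Answer: 99,42 42,66 66,125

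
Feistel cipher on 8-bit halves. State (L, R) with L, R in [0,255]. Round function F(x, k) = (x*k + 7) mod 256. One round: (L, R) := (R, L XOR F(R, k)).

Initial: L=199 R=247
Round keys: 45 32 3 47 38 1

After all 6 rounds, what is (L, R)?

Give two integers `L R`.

Answer: 39 91

Derivation:
Round 1 (k=45): L=247 R=181
Round 2 (k=32): L=181 R=80
Round 3 (k=3): L=80 R=66
Round 4 (k=47): L=66 R=117
Round 5 (k=38): L=117 R=39
Round 6 (k=1): L=39 R=91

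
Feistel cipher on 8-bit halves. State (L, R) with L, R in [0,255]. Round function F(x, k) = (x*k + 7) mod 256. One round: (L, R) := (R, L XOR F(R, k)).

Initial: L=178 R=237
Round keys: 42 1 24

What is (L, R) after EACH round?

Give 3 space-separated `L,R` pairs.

Round 1 (k=42): L=237 R=91
Round 2 (k=1): L=91 R=143
Round 3 (k=24): L=143 R=52

Answer: 237,91 91,143 143,52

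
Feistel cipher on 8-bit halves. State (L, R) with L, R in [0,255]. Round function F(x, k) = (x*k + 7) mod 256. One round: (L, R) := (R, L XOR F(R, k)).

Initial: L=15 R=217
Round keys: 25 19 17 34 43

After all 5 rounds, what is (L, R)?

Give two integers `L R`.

Round 1 (k=25): L=217 R=55
Round 2 (k=19): L=55 R=197
Round 3 (k=17): L=197 R=43
Round 4 (k=34): L=43 R=120
Round 5 (k=43): L=120 R=4

Answer: 120 4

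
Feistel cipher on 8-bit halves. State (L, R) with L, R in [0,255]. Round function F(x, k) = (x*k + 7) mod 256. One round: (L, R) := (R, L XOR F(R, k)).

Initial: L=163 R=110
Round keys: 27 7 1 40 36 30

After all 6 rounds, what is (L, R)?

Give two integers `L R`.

Answer: 247 133

Derivation:
Round 1 (k=27): L=110 R=2
Round 2 (k=7): L=2 R=123
Round 3 (k=1): L=123 R=128
Round 4 (k=40): L=128 R=124
Round 5 (k=36): L=124 R=247
Round 6 (k=30): L=247 R=133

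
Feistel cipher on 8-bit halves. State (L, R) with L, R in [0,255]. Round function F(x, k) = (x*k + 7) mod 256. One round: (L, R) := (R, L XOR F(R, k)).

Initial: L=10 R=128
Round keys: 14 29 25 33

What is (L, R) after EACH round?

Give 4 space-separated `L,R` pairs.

Round 1 (k=14): L=128 R=13
Round 2 (k=29): L=13 R=0
Round 3 (k=25): L=0 R=10
Round 4 (k=33): L=10 R=81

Answer: 128,13 13,0 0,10 10,81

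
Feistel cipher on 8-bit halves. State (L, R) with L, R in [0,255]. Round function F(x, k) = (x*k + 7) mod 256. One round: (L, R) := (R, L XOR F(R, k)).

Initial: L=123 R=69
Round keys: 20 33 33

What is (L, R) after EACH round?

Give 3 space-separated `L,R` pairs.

Round 1 (k=20): L=69 R=16
Round 2 (k=33): L=16 R=82
Round 3 (k=33): L=82 R=137

Answer: 69,16 16,82 82,137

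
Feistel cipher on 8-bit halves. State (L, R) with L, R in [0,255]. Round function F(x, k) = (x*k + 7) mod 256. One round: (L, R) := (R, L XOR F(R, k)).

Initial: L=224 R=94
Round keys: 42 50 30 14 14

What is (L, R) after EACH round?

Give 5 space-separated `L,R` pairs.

Answer: 94,147 147,227 227,50 50,32 32,245

Derivation:
Round 1 (k=42): L=94 R=147
Round 2 (k=50): L=147 R=227
Round 3 (k=30): L=227 R=50
Round 4 (k=14): L=50 R=32
Round 5 (k=14): L=32 R=245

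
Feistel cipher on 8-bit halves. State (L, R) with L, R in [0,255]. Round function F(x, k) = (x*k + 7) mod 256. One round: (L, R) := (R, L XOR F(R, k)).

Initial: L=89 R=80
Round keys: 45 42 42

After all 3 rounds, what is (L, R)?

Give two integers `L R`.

Round 1 (k=45): L=80 R=78
Round 2 (k=42): L=78 R=131
Round 3 (k=42): L=131 R=203

Answer: 131 203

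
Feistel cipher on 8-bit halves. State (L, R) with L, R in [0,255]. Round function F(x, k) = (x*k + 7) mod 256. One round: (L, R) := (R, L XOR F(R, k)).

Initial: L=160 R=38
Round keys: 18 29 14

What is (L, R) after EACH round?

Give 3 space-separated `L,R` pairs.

Answer: 38,19 19,8 8,100

Derivation:
Round 1 (k=18): L=38 R=19
Round 2 (k=29): L=19 R=8
Round 3 (k=14): L=8 R=100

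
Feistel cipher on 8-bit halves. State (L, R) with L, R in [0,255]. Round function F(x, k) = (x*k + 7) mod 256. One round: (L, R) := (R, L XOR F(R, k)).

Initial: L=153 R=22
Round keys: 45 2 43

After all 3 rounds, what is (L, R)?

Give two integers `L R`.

Answer: 233 86

Derivation:
Round 1 (k=45): L=22 R=124
Round 2 (k=2): L=124 R=233
Round 3 (k=43): L=233 R=86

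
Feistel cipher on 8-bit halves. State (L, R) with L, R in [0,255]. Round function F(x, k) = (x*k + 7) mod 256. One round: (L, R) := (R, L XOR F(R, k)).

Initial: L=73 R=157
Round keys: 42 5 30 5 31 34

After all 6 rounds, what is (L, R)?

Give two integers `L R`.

Answer: 24 203

Derivation:
Round 1 (k=42): L=157 R=128
Round 2 (k=5): L=128 R=26
Round 3 (k=30): L=26 R=147
Round 4 (k=5): L=147 R=252
Round 5 (k=31): L=252 R=24
Round 6 (k=34): L=24 R=203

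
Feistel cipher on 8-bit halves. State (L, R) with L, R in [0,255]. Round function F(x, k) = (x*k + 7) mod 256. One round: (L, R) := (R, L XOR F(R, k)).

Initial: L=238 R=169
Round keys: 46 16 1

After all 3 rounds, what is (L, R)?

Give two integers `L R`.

Answer: 30 174

Derivation:
Round 1 (k=46): L=169 R=139
Round 2 (k=16): L=139 R=30
Round 3 (k=1): L=30 R=174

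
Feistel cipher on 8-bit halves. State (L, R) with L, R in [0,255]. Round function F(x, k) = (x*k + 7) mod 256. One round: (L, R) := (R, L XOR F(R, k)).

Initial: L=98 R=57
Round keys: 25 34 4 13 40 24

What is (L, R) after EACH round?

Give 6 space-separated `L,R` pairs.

Round 1 (k=25): L=57 R=250
Round 2 (k=34): L=250 R=2
Round 3 (k=4): L=2 R=245
Round 4 (k=13): L=245 R=122
Round 5 (k=40): L=122 R=226
Round 6 (k=24): L=226 R=77

Answer: 57,250 250,2 2,245 245,122 122,226 226,77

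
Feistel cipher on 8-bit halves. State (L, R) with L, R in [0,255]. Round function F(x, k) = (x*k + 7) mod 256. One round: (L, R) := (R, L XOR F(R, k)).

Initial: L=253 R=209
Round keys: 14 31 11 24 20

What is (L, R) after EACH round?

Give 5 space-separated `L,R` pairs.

Round 1 (k=14): L=209 R=136
Round 2 (k=31): L=136 R=174
Round 3 (k=11): L=174 R=9
Round 4 (k=24): L=9 R=113
Round 5 (k=20): L=113 R=210

Answer: 209,136 136,174 174,9 9,113 113,210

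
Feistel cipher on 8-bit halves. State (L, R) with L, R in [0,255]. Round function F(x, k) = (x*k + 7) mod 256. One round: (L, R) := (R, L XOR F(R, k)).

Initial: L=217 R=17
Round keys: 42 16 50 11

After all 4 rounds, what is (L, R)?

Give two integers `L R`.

Round 1 (k=42): L=17 R=8
Round 2 (k=16): L=8 R=150
Round 3 (k=50): L=150 R=91
Round 4 (k=11): L=91 R=102

Answer: 91 102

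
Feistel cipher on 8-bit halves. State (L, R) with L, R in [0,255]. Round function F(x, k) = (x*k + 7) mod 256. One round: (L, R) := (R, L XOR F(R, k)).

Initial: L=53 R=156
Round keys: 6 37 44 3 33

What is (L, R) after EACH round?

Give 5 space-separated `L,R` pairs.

Answer: 156,154 154,213 213,57 57,103 103,119

Derivation:
Round 1 (k=6): L=156 R=154
Round 2 (k=37): L=154 R=213
Round 3 (k=44): L=213 R=57
Round 4 (k=3): L=57 R=103
Round 5 (k=33): L=103 R=119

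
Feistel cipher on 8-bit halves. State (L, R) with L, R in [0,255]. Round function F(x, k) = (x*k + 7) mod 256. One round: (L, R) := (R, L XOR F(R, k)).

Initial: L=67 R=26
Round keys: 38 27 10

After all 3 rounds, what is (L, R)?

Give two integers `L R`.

Round 1 (k=38): L=26 R=160
Round 2 (k=27): L=160 R=253
Round 3 (k=10): L=253 R=73

Answer: 253 73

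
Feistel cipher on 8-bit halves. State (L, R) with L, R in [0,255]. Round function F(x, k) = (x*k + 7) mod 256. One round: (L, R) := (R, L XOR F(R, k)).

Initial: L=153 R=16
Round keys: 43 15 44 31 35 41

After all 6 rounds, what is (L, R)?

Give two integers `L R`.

Answer: 141 95

Derivation:
Round 1 (k=43): L=16 R=46
Round 2 (k=15): L=46 R=169
Round 3 (k=44): L=169 R=61
Round 4 (k=31): L=61 R=195
Round 5 (k=35): L=195 R=141
Round 6 (k=41): L=141 R=95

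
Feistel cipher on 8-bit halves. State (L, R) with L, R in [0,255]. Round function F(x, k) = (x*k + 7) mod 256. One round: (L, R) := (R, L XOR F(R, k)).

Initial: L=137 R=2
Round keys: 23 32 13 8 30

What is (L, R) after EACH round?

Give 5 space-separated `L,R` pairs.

Round 1 (k=23): L=2 R=188
Round 2 (k=32): L=188 R=133
Round 3 (k=13): L=133 R=116
Round 4 (k=8): L=116 R=34
Round 5 (k=30): L=34 R=119

Answer: 2,188 188,133 133,116 116,34 34,119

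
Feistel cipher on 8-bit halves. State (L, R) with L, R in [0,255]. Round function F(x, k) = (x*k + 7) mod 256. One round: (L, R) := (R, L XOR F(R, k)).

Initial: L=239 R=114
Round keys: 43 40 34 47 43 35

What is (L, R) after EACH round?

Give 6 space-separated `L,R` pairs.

Round 1 (k=43): L=114 R=194
Round 2 (k=40): L=194 R=37
Round 3 (k=34): L=37 R=51
Round 4 (k=47): L=51 R=65
Round 5 (k=43): L=65 R=193
Round 6 (k=35): L=193 R=43

Answer: 114,194 194,37 37,51 51,65 65,193 193,43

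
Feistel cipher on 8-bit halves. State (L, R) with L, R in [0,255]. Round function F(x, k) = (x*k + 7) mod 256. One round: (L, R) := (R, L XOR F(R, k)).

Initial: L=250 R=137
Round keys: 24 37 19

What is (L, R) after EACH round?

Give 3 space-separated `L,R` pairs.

Answer: 137,37 37,233 233,119

Derivation:
Round 1 (k=24): L=137 R=37
Round 2 (k=37): L=37 R=233
Round 3 (k=19): L=233 R=119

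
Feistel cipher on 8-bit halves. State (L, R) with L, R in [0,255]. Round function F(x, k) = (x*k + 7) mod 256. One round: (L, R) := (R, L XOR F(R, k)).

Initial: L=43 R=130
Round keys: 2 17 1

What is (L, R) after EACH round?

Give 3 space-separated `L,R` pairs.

Round 1 (k=2): L=130 R=32
Round 2 (k=17): L=32 R=165
Round 3 (k=1): L=165 R=140

Answer: 130,32 32,165 165,140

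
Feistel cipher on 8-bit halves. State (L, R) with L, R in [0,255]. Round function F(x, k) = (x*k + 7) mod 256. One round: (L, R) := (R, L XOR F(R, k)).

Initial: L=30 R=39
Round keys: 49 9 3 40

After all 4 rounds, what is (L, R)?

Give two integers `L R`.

Answer: 167 95

Derivation:
Round 1 (k=49): L=39 R=96
Round 2 (k=9): L=96 R=64
Round 3 (k=3): L=64 R=167
Round 4 (k=40): L=167 R=95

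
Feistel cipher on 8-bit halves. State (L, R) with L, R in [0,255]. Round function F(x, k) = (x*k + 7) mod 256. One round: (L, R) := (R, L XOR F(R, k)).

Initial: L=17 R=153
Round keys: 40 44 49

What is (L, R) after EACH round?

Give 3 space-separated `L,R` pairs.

Round 1 (k=40): L=153 R=254
Round 2 (k=44): L=254 R=54
Round 3 (k=49): L=54 R=163

Answer: 153,254 254,54 54,163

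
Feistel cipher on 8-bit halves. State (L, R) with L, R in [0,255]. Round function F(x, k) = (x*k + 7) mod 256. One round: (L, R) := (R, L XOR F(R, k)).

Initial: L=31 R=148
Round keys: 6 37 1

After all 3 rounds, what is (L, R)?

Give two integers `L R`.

Round 1 (k=6): L=148 R=96
Round 2 (k=37): L=96 R=115
Round 3 (k=1): L=115 R=26

Answer: 115 26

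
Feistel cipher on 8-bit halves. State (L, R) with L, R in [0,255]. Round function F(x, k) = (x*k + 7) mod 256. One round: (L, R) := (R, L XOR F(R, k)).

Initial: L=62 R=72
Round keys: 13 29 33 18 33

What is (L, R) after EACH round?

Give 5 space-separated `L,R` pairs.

Answer: 72,145 145,60 60,82 82,247 247,140

Derivation:
Round 1 (k=13): L=72 R=145
Round 2 (k=29): L=145 R=60
Round 3 (k=33): L=60 R=82
Round 4 (k=18): L=82 R=247
Round 5 (k=33): L=247 R=140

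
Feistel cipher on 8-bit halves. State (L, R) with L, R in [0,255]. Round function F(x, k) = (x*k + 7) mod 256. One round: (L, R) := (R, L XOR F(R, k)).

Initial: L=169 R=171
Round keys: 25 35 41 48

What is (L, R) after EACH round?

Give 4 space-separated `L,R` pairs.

Round 1 (k=25): L=171 R=19
Round 2 (k=35): L=19 R=11
Round 3 (k=41): L=11 R=217
Round 4 (k=48): L=217 R=188

Answer: 171,19 19,11 11,217 217,188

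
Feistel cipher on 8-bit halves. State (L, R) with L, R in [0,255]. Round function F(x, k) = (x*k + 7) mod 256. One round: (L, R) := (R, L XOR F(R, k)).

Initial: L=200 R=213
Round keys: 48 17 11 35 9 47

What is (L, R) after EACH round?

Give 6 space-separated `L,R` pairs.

Answer: 213,63 63,227 227,247 247,47 47,89 89,113

Derivation:
Round 1 (k=48): L=213 R=63
Round 2 (k=17): L=63 R=227
Round 3 (k=11): L=227 R=247
Round 4 (k=35): L=247 R=47
Round 5 (k=9): L=47 R=89
Round 6 (k=47): L=89 R=113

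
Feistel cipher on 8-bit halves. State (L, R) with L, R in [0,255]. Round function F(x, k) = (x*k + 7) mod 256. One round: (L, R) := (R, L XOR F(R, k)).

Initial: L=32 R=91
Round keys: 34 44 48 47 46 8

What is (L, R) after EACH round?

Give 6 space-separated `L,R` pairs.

Answer: 91,61 61,216 216,186 186,245 245,183 183,74

Derivation:
Round 1 (k=34): L=91 R=61
Round 2 (k=44): L=61 R=216
Round 3 (k=48): L=216 R=186
Round 4 (k=47): L=186 R=245
Round 5 (k=46): L=245 R=183
Round 6 (k=8): L=183 R=74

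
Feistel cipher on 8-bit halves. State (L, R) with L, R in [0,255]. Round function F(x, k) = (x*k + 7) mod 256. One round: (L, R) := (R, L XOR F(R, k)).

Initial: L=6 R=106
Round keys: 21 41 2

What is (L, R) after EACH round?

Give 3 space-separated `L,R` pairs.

Round 1 (k=21): L=106 R=191
Round 2 (k=41): L=191 R=244
Round 3 (k=2): L=244 R=80

Answer: 106,191 191,244 244,80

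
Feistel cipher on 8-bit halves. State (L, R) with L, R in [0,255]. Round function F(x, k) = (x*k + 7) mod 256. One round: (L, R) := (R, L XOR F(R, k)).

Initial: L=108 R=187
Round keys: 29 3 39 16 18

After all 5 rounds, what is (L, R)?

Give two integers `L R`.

Round 1 (k=29): L=187 R=90
Round 2 (k=3): L=90 R=174
Round 3 (k=39): L=174 R=211
Round 4 (k=16): L=211 R=153
Round 5 (k=18): L=153 R=26

Answer: 153 26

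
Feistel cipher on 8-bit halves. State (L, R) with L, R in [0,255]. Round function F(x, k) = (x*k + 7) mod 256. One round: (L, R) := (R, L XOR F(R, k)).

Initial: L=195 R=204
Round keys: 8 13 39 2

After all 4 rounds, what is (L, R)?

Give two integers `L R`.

Answer: 172 200

Derivation:
Round 1 (k=8): L=204 R=164
Round 2 (k=13): L=164 R=151
Round 3 (k=39): L=151 R=172
Round 4 (k=2): L=172 R=200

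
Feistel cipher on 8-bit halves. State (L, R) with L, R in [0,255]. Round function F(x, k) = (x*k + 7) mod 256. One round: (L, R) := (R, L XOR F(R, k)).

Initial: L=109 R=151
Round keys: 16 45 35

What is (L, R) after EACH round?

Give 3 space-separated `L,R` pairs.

Answer: 151,26 26,14 14,235

Derivation:
Round 1 (k=16): L=151 R=26
Round 2 (k=45): L=26 R=14
Round 3 (k=35): L=14 R=235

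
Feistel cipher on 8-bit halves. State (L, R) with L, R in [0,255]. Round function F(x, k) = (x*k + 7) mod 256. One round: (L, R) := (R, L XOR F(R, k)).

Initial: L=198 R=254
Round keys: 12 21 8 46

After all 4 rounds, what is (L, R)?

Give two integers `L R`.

Round 1 (k=12): L=254 R=41
Round 2 (k=21): L=41 R=154
Round 3 (k=8): L=154 R=254
Round 4 (k=46): L=254 R=49

Answer: 254 49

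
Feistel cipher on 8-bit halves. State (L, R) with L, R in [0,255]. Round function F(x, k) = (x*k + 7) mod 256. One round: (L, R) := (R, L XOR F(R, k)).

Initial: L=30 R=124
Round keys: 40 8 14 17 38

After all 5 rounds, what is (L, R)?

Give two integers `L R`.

Answer: 156 135

Derivation:
Round 1 (k=40): L=124 R=121
Round 2 (k=8): L=121 R=179
Round 3 (k=14): L=179 R=168
Round 4 (k=17): L=168 R=156
Round 5 (k=38): L=156 R=135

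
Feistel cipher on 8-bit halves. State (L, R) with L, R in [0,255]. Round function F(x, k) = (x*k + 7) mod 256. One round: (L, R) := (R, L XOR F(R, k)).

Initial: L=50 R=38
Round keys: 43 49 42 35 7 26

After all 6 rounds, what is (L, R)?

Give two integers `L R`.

Answer: 60 8

Derivation:
Round 1 (k=43): L=38 R=91
Round 2 (k=49): L=91 R=84
Round 3 (k=42): L=84 R=148
Round 4 (k=35): L=148 R=23
Round 5 (k=7): L=23 R=60
Round 6 (k=26): L=60 R=8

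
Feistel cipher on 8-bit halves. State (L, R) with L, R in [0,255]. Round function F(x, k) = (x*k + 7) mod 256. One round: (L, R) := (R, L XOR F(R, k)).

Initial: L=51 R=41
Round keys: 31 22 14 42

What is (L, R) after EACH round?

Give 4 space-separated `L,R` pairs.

Answer: 41,205 205,140 140,98 98,151

Derivation:
Round 1 (k=31): L=41 R=205
Round 2 (k=22): L=205 R=140
Round 3 (k=14): L=140 R=98
Round 4 (k=42): L=98 R=151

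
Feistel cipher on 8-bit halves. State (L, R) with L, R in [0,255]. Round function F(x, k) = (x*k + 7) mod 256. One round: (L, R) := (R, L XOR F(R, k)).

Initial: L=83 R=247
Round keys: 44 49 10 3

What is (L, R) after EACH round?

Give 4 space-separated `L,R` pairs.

Answer: 247,40 40,88 88,95 95,124

Derivation:
Round 1 (k=44): L=247 R=40
Round 2 (k=49): L=40 R=88
Round 3 (k=10): L=88 R=95
Round 4 (k=3): L=95 R=124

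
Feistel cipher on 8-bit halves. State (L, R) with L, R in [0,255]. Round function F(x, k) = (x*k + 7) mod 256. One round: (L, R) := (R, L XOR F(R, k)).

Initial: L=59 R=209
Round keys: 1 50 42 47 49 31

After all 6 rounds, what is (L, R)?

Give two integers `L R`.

Round 1 (k=1): L=209 R=227
Round 2 (k=50): L=227 R=140
Round 3 (k=42): L=140 R=28
Round 4 (k=47): L=28 R=167
Round 5 (k=49): L=167 R=226
Round 6 (k=31): L=226 R=194

Answer: 226 194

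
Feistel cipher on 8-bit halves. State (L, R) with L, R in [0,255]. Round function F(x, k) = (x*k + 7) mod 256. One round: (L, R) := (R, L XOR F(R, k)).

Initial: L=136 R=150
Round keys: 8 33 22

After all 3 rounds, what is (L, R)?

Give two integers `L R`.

Answer: 176 24

Derivation:
Round 1 (k=8): L=150 R=63
Round 2 (k=33): L=63 R=176
Round 3 (k=22): L=176 R=24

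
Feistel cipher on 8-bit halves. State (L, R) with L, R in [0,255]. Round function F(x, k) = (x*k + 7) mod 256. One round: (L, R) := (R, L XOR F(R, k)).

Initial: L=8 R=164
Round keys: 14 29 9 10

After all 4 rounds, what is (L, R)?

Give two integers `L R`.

Round 1 (k=14): L=164 R=247
Round 2 (k=29): L=247 R=166
Round 3 (k=9): L=166 R=42
Round 4 (k=10): L=42 R=13

Answer: 42 13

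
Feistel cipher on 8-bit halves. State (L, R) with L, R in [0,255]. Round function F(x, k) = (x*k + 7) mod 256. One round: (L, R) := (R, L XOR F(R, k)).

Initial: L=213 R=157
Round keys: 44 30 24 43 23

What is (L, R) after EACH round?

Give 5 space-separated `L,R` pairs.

Round 1 (k=44): L=157 R=214
Round 2 (k=30): L=214 R=134
Round 3 (k=24): L=134 R=65
Round 4 (k=43): L=65 R=116
Round 5 (k=23): L=116 R=50

Answer: 157,214 214,134 134,65 65,116 116,50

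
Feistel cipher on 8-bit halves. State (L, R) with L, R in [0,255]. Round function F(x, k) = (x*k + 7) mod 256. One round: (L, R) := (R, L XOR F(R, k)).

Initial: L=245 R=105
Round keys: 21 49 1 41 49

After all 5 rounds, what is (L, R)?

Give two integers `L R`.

Answer: 73 185

Derivation:
Round 1 (k=21): L=105 R=81
Round 2 (k=49): L=81 R=225
Round 3 (k=1): L=225 R=185
Round 4 (k=41): L=185 R=73
Round 5 (k=49): L=73 R=185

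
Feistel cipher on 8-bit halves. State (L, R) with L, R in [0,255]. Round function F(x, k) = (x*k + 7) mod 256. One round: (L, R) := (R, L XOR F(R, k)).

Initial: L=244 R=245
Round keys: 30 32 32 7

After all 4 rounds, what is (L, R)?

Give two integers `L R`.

Round 1 (k=30): L=245 R=73
Round 2 (k=32): L=73 R=210
Round 3 (k=32): L=210 R=14
Round 4 (k=7): L=14 R=187

Answer: 14 187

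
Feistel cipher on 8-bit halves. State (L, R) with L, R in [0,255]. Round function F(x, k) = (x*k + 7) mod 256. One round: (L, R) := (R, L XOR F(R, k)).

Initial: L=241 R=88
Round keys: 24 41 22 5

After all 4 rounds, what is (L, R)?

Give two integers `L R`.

Answer: 163 67

Derivation:
Round 1 (k=24): L=88 R=182
Round 2 (k=41): L=182 R=117
Round 3 (k=22): L=117 R=163
Round 4 (k=5): L=163 R=67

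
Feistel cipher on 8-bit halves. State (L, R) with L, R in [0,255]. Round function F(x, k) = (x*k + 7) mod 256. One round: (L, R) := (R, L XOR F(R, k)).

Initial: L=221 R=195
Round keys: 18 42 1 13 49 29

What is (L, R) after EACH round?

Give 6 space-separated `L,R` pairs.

Answer: 195,96 96,4 4,107 107,114 114,178 178,67

Derivation:
Round 1 (k=18): L=195 R=96
Round 2 (k=42): L=96 R=4
Round 3 (k=1): L=4 R=107
Round 4 (k=13): L=107 R=114
Round 5 (k=49): L=114 R=178
Round 6 (k=29): L=178 R=67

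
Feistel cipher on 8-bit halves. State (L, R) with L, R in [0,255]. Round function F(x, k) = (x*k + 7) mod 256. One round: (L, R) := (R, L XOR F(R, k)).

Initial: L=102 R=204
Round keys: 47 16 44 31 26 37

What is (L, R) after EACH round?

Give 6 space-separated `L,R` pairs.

Round 1 (k=47): L=204 R=29
Round 2 (k=16): L=29 R=27
Round 3 (k=44): L=27 R=182
Round 4 (k=31): L=182 R=10
Round 5 (k=26): L=10 R=189
Round 6 (k=37): L=189 R=82

Answer: 204,29 29,27 27,182 182,10 10,189 189,82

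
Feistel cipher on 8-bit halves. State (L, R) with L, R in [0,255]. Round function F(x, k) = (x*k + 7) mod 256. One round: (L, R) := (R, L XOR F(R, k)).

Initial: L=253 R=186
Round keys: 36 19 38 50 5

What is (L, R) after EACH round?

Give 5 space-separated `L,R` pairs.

Round 1 (k=36): L=186 R=210
Round 2 (k=19): L=210 R=39
Round 3 (k=38): L=39 R=3
Round 4 (k=50): L=3 R=186
Round 5 (k=5): L=186 R=170

Answer: 186,210 210,39 39,3 3,186 186,170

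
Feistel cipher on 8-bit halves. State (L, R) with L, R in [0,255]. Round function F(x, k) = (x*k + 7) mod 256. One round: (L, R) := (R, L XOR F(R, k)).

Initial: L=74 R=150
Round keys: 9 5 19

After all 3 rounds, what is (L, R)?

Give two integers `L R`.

Answer: 188 252

Derivation:
Round 1 (k=9): L=150 R=7
Round 2 (k=5): L=7 R=188
Round 3 (k=19): L=188 R=252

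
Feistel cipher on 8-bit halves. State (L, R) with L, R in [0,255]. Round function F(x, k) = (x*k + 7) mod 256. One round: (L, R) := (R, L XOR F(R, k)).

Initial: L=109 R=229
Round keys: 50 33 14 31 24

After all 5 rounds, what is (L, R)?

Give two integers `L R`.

Answer: 6 128

Derivation:
Round 1 (k=50): L=229 R=172
Round 2 (k=33): L=172 R=214
Round 3 (k=14): L=214 R=23
Round 4 (k=31): L=23 R=6
Round 5 (k=24): L=6 R=128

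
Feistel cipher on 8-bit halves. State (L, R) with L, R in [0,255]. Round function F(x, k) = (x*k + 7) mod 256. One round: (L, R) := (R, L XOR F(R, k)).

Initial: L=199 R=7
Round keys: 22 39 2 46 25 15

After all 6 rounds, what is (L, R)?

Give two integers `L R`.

Round 1 (k=22): L=7 R=102
Round 2 (k=39): L=102 R=150
Round 3 (k=2): L=150 R=85
Round 4 (k=46): L=85 R=219
Round 5 (k=25): L=219 R=63
Round 6 (k=15): L=63 R=99

Answer: 63 99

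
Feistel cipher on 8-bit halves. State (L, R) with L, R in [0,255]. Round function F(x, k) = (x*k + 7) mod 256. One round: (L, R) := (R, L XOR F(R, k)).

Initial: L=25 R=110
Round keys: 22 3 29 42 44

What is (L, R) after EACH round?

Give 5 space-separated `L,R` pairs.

Round 1 (k=22): L=110 R=98
Round 2 (k=3): L=98 R=67
Round 3 (k=29): L=67 R=252
Round 4 (k=42): L=252 R=28
Round 5 (k=44): L=28 R=43

Answer: 110,98 98,67 67,252 252,28 28,43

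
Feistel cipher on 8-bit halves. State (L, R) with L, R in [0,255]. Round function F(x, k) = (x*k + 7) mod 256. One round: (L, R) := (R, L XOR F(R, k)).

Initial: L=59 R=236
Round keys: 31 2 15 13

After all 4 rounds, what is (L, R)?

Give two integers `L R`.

Round 1 (k=31): L=236 R=160
Round 2 (k=2): L=160 R=171
Round 3 (k=15): L=171 R=172
Round 4 (k=13): L=172 R=104

Answer: 172 104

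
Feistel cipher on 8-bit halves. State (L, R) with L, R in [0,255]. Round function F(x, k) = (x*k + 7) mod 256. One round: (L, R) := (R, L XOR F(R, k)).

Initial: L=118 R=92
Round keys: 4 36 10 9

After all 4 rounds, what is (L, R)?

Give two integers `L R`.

Round 1 (k=4): L=92 R=1
Round 2 (k=36): L=1 R=119
Round 3 (k=10): L=119 R=172
Round 4 (k=9): L=172 R=100

Answer: 172 100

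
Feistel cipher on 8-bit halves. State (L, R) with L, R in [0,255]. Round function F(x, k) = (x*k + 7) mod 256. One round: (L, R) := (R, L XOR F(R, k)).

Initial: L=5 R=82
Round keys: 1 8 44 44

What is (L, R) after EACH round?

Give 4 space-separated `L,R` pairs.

Round 1 (k=1): L=82 R=92
Round 2 (k=8): L=92 R=181
Round 3 (k=44): L=181 R=127
Round 4 (k=44): L=127 R=110

Answer: 82,92 92,181 181,127 127,110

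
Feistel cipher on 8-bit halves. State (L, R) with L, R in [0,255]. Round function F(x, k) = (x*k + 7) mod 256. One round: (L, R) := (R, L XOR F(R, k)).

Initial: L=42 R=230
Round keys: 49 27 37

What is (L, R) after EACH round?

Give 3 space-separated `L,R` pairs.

Answer: 230,39 39,194 194,54

Derivation:
Round 1 (k=49): L=230 R=39
Round 2 (k=27): L=39 R=194
Round 3 (k=37): L=194 R=54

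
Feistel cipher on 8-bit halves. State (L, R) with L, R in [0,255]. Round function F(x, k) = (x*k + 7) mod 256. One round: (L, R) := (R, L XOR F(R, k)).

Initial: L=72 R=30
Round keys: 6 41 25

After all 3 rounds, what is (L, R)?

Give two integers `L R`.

Round 1 (k=6): L=30 R=243
Round 2 (k=41): L=243 R=236
Round 3 (k=25): L=236 R=224

Answer: 236 224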